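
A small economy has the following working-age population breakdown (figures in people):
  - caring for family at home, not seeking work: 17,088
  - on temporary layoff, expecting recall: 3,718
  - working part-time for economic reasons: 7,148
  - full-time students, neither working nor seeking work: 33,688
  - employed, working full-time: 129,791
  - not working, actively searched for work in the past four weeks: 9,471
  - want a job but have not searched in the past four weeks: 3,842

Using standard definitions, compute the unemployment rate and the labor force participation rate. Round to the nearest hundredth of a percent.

Employed = 7,148 + 129,791 = 136,939 (anyone who worked, including part-time for economic reasons, counts as employed).
Unemployed = 3,718 + 9,471 = 13,189 (jobless and actively searching, or on temporary layoff).
Labor force = 136,939 + 13,189 = 150,128.
Not in labor force = 17,088 + 33,688 + 3,842 = 54,618 (those not working and not actively searching are outside the labor force — including those who want a job but have given up searching).
Civilian working-age population = 150,128 + 54,618 = 204,746.
Unemployment rate = 13,189 / 150,128 = 8.79%.
Labor force participation rate = 150,128 / 204,746 = 73.32%.

Unemployment rate ≈ 8.79%; labor force participation rate ≈ 73.32%.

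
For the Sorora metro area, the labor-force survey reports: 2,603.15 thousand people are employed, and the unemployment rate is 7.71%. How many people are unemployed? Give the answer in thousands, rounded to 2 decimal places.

About 217.47 thousand are unemployed.

Let U be the number unemployed. The labor force is E + U, and U/(E+U) = 0.0771.
So U = 0.0771 × 2,603.15 / (1 − 0.0771) = 200.7029 / 0.9229 ≈ 217.47 thousand.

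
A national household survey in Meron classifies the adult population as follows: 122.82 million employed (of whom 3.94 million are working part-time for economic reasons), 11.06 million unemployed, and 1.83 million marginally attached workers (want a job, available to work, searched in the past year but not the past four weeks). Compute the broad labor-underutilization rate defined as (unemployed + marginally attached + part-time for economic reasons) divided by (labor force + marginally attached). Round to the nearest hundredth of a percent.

Labor force = 122.82 + 11.06 = 133.88 million.
Numerator = 11.06 + 1.83 + 3.94 = 16.83 million.
Denominator = 133.88 + 1.83 = 135.71 million.
Broad rate = 16.83 / 135.71 = 12.40%.

Broad underutilization rate ≈ 12.40%.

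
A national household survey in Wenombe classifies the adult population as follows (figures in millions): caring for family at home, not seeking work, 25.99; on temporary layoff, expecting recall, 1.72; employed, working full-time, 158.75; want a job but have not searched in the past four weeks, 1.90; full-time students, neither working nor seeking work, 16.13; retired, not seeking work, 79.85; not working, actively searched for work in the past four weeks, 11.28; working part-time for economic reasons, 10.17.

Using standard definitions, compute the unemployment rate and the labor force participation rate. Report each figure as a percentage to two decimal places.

Unemployment rate ≈ 7.15%; labor force participation rate ≈ 59.49%.

Employed = 158.75 + 10.17 = 168.92 million (anyone who worked, including part-time for economic reasons, counts as employed).
Unemployed = 1.72 + 11.28 = 13.00 million (jobless and actively searching, or on temporary layoff).
Labor force = 168.92 + 13.00 = 181.92 million.
Not in labor force = 25.99 + 1.90 + 16.13 + 79.85 = 123.87 million (those not working and not actively searching are outside the labor force — including those who want a job but have given up searching).
Civilian working-age population = 181.92 + 123.87 = 305.79 million.
Unemployment rate = 13.00 / 181.92 = 7.15%.
Labor force participation rate = 181.92 / 305.79 = 59.49%.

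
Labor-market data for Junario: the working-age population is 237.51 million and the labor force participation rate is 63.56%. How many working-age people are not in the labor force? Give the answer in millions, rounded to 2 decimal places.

About 86.55 million are not in the labor force.

Share not in the labor force = 1 − 0.6356 = 0.3644.
Not in labor force = 0.3644 × 237.51 ≈ 86.55 million.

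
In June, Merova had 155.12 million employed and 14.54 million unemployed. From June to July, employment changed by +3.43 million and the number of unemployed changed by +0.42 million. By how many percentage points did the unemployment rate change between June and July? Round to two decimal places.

The unemployment rate changed by +0.05 percentage points.

June: labor force = 155.12 + 14.54 = 169.66; u = 14.54/169.66 = 8.57%.
July: labor force = 158.55 + 14.96 = 173.51; u = 14.96/173.51 = 8.62%.
Change = 8.62% − 8.57% = +0.05 pp.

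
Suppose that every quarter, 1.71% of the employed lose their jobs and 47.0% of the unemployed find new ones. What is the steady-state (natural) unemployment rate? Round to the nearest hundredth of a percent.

At steady state the flows balance: s·E = f·U, so U/(E+U) = s/(s+f).
u* = 1.71 / (1.71 + 47.0) = 1.71 / 48.71 = 3.51%.

Steady-state unemployment rate ≈ 3.51%.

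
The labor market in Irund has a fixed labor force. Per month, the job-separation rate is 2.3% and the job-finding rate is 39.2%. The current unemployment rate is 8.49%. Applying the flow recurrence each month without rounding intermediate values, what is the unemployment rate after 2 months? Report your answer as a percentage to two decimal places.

Unemployment rate after two months ≈ 6.55%.

With a fixed labor force, u_{t+1} = u_t + s·(1−u_t) − f·u_t = u_t·(1−s−f) + s.
Here 1−s−f = 0.585 and s = 0.023.
u_1 = 0.084900 × 0.585 + 0.023 = 0.072666.
u_2 = 0.072666 × 0.585 + 0.023 = 0.065510.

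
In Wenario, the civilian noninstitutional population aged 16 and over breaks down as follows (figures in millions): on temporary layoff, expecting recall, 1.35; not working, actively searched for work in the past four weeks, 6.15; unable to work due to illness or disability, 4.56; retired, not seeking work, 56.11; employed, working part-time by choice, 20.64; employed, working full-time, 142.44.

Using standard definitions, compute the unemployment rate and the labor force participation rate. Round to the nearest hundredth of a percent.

Unemployment rate ≈ 4.40%; labor force participation rate ≈ 73.76%.

Employed = 20.64 + 142.44 = 163.08 million.
Unemployed = 1.35 + 6.15 = 7.50 million (jobless and actively searching, or on temporary layoff).
Labor force = 163.08 + 7.50 = 170.58 million.
Not in labor force = 4.56 + 56.11 = 60.67 million (those not working and not actively searching are outside the labor force).
Civilian working-age population = 170.58 + 60.67 = 231.25 million.
Unemployment rate = 7.50 / 170.58 = 4.40%.
Labor force participation rate = 170.58 / 231.25 = 73.76%.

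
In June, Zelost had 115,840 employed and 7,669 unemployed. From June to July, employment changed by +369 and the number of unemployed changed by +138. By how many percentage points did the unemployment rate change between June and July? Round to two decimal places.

The unemployment rate changed by +0.09 percentage points.

June: labor force = 115,840 + 7,669 = 123,509; u = 7,669/123,509 = 6.21%.
July: labor force = 116,209 + 7,807 = 124,016; u = 7,807/124,016 = 6.30%.
Change = 6.30% − 6.21% = +0.09 pp.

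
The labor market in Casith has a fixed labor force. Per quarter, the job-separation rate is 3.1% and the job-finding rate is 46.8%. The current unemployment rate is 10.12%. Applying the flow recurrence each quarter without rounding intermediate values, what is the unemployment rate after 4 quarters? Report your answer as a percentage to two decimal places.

With a fixed labor force, u_{t+1} = u_t + s·(1−u_t) − f·u_t = u_t·(1−s−f) + s.
Here 1−s−f = 0.501 and s = 0.031.
u_1 = 0.101200 × 0.501 + 0.031 = 0.081701.
u_2 = 0.081701 × 0.501 + 0.031 = 0.071932.
u_3 = 0.071932 × 0.501 + 0.031 = 0.067038.
u_4 = 0.067038 × 0.501 + 0.031 = 0.064586.

Unemployment rate after four quarters ≈ 6.46%.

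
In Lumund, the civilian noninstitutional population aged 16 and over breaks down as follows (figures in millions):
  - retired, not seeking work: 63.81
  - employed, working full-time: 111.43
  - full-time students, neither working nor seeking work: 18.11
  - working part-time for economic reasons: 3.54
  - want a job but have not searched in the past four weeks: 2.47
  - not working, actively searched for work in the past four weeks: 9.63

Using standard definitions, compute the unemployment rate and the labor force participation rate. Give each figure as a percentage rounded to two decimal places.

Employed = 111.43 + 3.54 = 114.97 million (anyone who worked, including part-time for economic reasons, counts as employed).
Unemployed = 9.63 million.
Labor force = 114.97 + 9.63 = 124.60 million.
Not in labor force = 63.81 + 18.11 + 2.47 = 84.39 million (those not working and not actively searching are outside the labor force — including those who want a job but have given up searching).
Civilian working-age population = 124.60 + 84.39 = 208.99 million.
Unemployment rate = 9.63 / 124.60 = 7.73%.
Labor force participation rate = 124.60 / 208.99 = 59.62%.

Unemployment rate ≈ 7.73%; labor force participation rate ≈ 59.62%.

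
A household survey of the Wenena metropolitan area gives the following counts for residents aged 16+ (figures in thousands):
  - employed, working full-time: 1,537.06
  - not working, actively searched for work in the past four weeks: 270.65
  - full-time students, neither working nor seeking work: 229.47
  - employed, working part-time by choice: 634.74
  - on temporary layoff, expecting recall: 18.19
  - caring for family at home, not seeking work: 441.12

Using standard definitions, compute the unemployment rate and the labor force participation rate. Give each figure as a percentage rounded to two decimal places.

Employed = 1,537.06 + 634.74 = 2,171.80 thousand.
Unemployed = 270.65 + 18.19 = 288.84 thousand (jobless and actively searching, or on temporary layoff).
Labor force = 2,171.80 + 288.84 = 2,460.64 thousand.
Not in labor force = 229.47 + 441.12 = 670.59 thousand (those not working and not actively searching are outside the labor force).
Civilian working-age population = 2,460.64 + 670.59 = 3,131.23 thousand.
Unemployment rate = 288.84 / 2,460.64 = 11.74%.
Labor force participation rate = 2,460.64 / 3,131.23 = 78.58%.

Unemployment rate ≈ 11.74%; labor force participation rate ≈ 78.58%.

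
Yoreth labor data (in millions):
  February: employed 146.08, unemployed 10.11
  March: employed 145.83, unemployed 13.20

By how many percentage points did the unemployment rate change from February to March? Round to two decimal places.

February: labor force = 146.08 + 10.11 = 156.19; u = 10.11/156.19 = 6.47%.
March: labor force = 145.83 + 13.20 = 159.03; u = 13.20/159.03 = 8.30%.
Change = 8.30% − 6.47% = +1.83 pp.

The unemployment rate changed by +1.83 percentage points.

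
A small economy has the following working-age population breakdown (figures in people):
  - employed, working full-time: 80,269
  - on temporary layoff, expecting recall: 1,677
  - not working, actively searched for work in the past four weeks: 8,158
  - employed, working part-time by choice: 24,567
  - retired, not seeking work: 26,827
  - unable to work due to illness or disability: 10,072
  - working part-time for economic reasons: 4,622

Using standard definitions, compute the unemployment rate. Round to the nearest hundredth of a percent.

Unemployment rate ≈ 8.24%.

Employed = 80,269 + 24,567 + 4,622 = 109,458 (anyone who worked, including part-time for economic reasons, counts as employed).
Unemployed = 1,677 + 8,158 = 9,835 (jobless and actively searching, or on temporary layoff).
Labor force = 109,458 + 9,835 = 119,293.
Unemployment rate = 9,835 / 119,293 = 8.24%.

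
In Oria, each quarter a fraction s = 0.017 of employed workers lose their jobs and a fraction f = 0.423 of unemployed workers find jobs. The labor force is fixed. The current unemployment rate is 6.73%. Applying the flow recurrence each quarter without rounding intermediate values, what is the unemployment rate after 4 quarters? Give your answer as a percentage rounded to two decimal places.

Unemployment rate after four quarters ≈ 4.15%.

With a fixed labor force, u_{t+1} = u_t + s·(1−u_t) − f·u_t = u_t·(1−s−f) + s.
Here 1−s−f = 0.560 and s = 0.017.
u_1 = 0.067300 × 0.560 + 0.017 = 0.054688.
u_2 = 0.054688 × 0.560 + 0.017 = 0.047625.
u_3 = 0.047625 × 0.560 + 0.017 = 0.043670.
u_4 = 0.043670 × 0.560 + 0.017 = 0.041455.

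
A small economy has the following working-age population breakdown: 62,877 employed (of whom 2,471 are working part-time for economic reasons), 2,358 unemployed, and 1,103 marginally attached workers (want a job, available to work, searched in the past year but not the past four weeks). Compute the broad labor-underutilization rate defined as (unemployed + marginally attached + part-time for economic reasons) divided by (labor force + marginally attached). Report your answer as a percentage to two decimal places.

Labor force = 62,877 + 2,358 = 65,235.
Numerator = 2,358 + 1,103 + 2,471 = 5,932.
Denominator = 65,235 + 1,103 = 66,338.
Broad rate = 5,932 / 66,338 = 8.94%.

Broad underutilization rate ≈ 8.94%.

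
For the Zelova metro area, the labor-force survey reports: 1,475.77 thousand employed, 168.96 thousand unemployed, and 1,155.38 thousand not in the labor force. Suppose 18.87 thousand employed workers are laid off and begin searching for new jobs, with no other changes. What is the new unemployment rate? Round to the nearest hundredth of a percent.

New unemployment rate ≈ 11.42%.

Initially, labor force = 1,475.77 + 168.96 = 1,644.73 thousand, so u = 168.96/1,644.73 = 10.27%.
After the change, employed falls and unemployed rises by 18.87; labor force unchanged → E = 1,456.90, U = 187.83, labor force = 1,644.73 thousand.
New unemployment rate = 187.83 / 1,644.73 = 11.42%.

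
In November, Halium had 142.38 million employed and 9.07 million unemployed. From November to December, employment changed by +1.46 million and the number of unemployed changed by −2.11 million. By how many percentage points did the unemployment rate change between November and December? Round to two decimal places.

The unemployment rate changed by −1.37 percentage points.

November: labor force = 142.38 + 9.07 = 151.45; u = 9.07/151.45 = 5.99%.
December: labor force = 143.84 + 6.96 = 150.80; u = 6.96/150.80 = 4.62%.
Change = 4.62% − 5.99% = −1.37 pp.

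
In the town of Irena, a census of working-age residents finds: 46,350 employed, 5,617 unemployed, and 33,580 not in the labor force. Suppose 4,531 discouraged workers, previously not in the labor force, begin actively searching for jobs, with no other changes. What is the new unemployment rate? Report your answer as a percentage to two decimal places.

New unemployment rate ≈ 17.96%.

Initially, labor force = 46,350 + 5,617 = 51,967, so u = 5,617/51,967 = 10.81%.
After the change, unemployed and labor force both rise by 4,531 → E = 46,350, U = 10,148, labor force = 56,498.
New unemployment rate = 10,148 / 56,498 = 17.96%.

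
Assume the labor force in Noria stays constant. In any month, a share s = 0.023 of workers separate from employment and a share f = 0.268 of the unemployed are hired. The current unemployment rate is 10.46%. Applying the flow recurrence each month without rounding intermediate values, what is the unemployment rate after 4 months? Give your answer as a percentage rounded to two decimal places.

Unemployment rate after four months ≈ 8.55%.

With a fixed labor force, u_{t+1} = u_t + s·(1−u_t) − f·u_t = u_t·(1−s−f) + s.
Here 1−s−f = 0.709 and s = 0.023.
u_1 = 0.104600 × 0.709 + 0.023 = 0.097161.
u_2 = 0.097161 × 0.709 + 0.023 = 0.091887.
u_3 = 0.091887 × 0.709 + 0.023 = 0.088148.
u_4 = 0.088148 × 0.709 + 0.023 = 0.085497.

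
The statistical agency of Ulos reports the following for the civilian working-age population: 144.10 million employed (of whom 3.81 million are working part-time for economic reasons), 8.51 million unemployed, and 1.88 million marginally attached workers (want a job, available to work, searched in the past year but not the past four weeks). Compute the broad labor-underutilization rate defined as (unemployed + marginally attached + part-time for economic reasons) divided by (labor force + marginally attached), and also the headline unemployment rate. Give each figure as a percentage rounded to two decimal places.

Broad underutilization rate ≈ 9.19%; headline unemployment rate ≈ 5.58%.

Labor force = 144.10 + 8.51 = 152.61 million.
Numerator = 8.51 + 1.88 + 3.81 = 14.20 million.
Denominator = 152.61 + 1.88 = 154.49 million.
Broad rate = 14.20 / 154.49 = 9.19%.
Headline unemployment rate = 8.51 / 152.61 = 5.58%.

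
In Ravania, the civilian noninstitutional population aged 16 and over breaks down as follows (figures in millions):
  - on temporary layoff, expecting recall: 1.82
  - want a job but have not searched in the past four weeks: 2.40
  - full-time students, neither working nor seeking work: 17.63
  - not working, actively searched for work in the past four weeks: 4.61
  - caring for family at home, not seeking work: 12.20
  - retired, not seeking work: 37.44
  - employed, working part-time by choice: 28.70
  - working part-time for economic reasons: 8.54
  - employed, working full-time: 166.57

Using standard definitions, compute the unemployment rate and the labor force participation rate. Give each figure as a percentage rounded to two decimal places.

Unemployment rate ≈ 3.06%; labor force participation rate ≈ 75.11%.

Employed = 28.70 + 8.54 + 166.57 = 203.81 million (anyone who worked, including part-time for economic reasons, counts as employed).
Unemployed = 1.82 + 4.61 = 6.43 million (jobless and actively searching, or on temporary layoff).
Labor force = 203.81 + 6.43 = 210.24 million.
Not in labor force = 2.40 + 17.63 + 12.20 + 37.44 = 69.67 million (those not working and not actively searching are outside the labor force — including those who want a job but have given up searching).
Civilian working-age population = 210.24 + 69.67 = 279.91 million.
Unemployment rate = 6.43 / 210.24 = 3.06%.
Labor force participation rate = 210.24 / 279.91 = 75.11%.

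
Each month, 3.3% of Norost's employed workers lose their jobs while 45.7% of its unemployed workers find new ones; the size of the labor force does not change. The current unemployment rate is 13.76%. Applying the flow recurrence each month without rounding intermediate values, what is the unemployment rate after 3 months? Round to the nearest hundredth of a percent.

Unemployment rate after three months ≈ 7.67%.

With a fixed labor force, u_{t+1} = u_t + s·(1−u_t) − f·u_t = u_t·(1−s−f) + s.
Here 1−s−f = 0.510 and s = 0.033.
u_1 = 0.137600 × 0.510 + 0.033 = 0.103176.
u_2 = 0.103176 × 0.510 + 0.033 = 0.085620.
u_3 = 0.085620 × 0.510 + 0.033 = 0.076666.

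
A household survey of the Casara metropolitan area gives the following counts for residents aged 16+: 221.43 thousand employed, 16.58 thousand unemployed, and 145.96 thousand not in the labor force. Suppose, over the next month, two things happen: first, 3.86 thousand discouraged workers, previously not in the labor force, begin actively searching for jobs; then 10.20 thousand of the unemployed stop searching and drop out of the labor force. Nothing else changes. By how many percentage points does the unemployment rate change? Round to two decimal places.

Initially, labor force = 221.43 + 16.58 = 238.01 thousand, so u = 16.58/238.01 = 6.97%.
After the first change, unemployed and labor force both rise by 3.86 → E = 221.43, U = 20.44, labor force = 241.87 thousand.
After the second change, unemployed and labor force both fall by 10.20 → E = 221.43, U = 10.24, labor force = 231.67 thousand.
New unemployment rate = 10.24 / 231.67 = 4.42%.
Change = 4.42% − 6.97% = −2.55 percentage points.

The unemployment rate changes by −2.55 percentage points.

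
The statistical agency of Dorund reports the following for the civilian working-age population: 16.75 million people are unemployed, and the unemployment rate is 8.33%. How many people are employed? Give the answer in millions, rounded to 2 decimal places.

About 184.33 million are employed.

Labor force = U / u = 16.75 / 0.0833 ≈ 201.08 million.
Employed = labor force − unemployed = 201.08 − 16.75 = 184.33 million.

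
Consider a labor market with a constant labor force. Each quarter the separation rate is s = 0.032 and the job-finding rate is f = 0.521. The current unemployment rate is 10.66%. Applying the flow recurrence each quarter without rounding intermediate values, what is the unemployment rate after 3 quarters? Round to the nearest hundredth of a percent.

With a fixed labor force, u_{t+1} = u_t + s·(1−u_t) − f·u_t = u_t·(1−s−f) + s.
Here 1−s−f = 0.447 and s = 0.032.
u_1 = 0.106600 × 0.447 + 0.032 = 0.079650.
u_2 = 0.079650 × 0.447 + 0.032 = 0.067604.
u_3 = 0.067604 × 0.447 + 0.032 = 0.062219.

Unemployment rate after three quarters ≈ 6.22%.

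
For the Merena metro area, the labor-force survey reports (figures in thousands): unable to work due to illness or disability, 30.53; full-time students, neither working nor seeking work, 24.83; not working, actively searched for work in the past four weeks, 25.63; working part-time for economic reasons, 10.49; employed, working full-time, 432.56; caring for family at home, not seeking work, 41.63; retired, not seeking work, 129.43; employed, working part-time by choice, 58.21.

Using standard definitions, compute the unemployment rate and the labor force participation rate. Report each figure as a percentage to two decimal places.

Unemployment rate ≈ 4.86%; labor force participation rate ≈ 69.94%.

Employed = 10.49 + 432.56 + 58.21 = 501.26 thousand (anyone who worked, including part-time for economic reasons, counts as employed).
Unemployed = 25.63 thousand.
Labor force = 501.26 + 25.63 = 526.89 thousand.
Not in labor force = 30.53 + 24.83 + 41.63 + 129.43 = 226.42 thousand (those not working and not actively searching are outside the labor force).
Civilian working-age population = 526.89 + 226.42 = 753.31 thousand.
Unemployment rate = 25.63 / 526.89 = 4.86%.
Labor force participation rate = 526.89 / 753.31 = 69.94%.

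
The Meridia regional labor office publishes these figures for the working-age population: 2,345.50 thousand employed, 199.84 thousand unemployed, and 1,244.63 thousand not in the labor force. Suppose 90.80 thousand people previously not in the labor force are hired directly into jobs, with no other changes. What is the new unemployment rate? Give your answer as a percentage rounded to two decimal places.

New unemployment rate ≈ 7.58%.

Initially, labor force = 2,345.50 + 199.84 = 2,545.34 thousand, so u = 199.84/2,545.34 = 7.85%.
After the change, employed and labor force both rise by 90.80; unemployed unchanged → E = 2,436.30, U = 199.84, labor force = 2,636.14 thousand.
New unemployment rate = 199.84 / 2,636.14 = 7.58%.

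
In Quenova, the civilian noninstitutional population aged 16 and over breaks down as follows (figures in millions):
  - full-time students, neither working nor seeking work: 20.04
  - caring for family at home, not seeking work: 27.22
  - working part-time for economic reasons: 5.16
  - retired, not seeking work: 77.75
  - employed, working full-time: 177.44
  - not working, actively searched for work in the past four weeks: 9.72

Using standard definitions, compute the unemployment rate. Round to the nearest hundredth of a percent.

Unemployment rate ≈ 5.05%.

Employed = 5.16 + 177.44 = 182.60 million (anyone who worked, including part-time for economic reasons, counts as employed).
Unemployed = 9.72 million.
Labor force = 182.60 + 9.72 = 192.32 million.
Unemployment rate = 9.72 / 192.32 = 5.05%.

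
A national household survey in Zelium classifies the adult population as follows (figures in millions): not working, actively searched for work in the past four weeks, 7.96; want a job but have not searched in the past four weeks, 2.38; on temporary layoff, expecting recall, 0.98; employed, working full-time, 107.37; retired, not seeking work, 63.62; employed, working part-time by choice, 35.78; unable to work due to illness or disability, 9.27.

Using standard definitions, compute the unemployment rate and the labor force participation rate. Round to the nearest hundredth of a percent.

Employed = 107.37 + 35.78 = 143.15 million.
Unemployed = 7.96 + 0.98 = 8.94 million (jobless and actively searching, or on temporary layoff).
Labor force = 143.15 + 8.94 = 152.09 million.
Not in labor force = 2.38 + 63.62 + 9.27 = 75.27 million (those not working and not actively searching are outside the labor force — including those who want a job but have given up searching).
Civilian working-age population = 152.09 + 75.27 = 227.36 million.
Unemployment rate = 8.94 / 152.09 = 5.88%.
Labor force participation rate = 152.09 / 227.36 = 66.89%.

Unemployment rate ≈ 5.88%; labor force participation rate ≈ 66.89%.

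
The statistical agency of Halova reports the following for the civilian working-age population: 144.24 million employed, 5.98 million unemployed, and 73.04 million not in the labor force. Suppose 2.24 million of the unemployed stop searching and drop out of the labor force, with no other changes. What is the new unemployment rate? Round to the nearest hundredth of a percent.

Initially, labor force = 144.24 + 5.98 = 150.22 million, so u = 5.98/150.22 = 3.98%.
After the change, unemployed and labor force both fall by 2.24 → E = 144.24, U = 3.74, labor force = 147.98 million.
New unemployment rate = 3.74 / 147.98 = 2.53%.

New unemployment rate ≈ 2.53%.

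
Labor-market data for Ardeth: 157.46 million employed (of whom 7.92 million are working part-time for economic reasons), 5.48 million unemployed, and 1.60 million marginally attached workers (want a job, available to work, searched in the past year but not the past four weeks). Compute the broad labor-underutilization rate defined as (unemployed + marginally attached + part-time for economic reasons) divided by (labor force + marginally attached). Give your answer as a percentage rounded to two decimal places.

Broad underutilization rate ≈ 9.12%.

Labor force = 157.46 + 5.48 = 162.94 million.
Numerator = 5.48 + 1.60 + 7.92 = 15.00 million.
Denominator = 162.94 + 1.60 = 164.54 million.
Broad rate = 15.00 / 164.54 = 9.12%.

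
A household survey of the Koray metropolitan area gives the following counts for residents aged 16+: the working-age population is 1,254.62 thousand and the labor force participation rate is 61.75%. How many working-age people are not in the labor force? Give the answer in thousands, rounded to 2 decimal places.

About 479.89 thousand are not in the labor force.

Share not in the labor force = 1 − 0.6175 = 0.3825.
Not in labor force = 0.3825 × 1,254.62 ≈ 479.89 thousand.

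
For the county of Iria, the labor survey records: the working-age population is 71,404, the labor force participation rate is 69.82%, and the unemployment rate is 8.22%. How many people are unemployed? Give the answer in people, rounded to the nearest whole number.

About 4,098 are unemployed.

Labor force = 0.6982 × 71,404 = 49,854.
Unemployed = 0.0822 × 49,854 ≈ 4,098.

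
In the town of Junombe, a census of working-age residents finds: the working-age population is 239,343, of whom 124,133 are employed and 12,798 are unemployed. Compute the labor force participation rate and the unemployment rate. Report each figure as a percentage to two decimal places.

Labor force participation rate ≈ 57.21%; unemployment rate ≈ 9.35%.

Labor force = employed + unemployed = 124,133 + 12,798 = 136,931.
Unemployment rate = 12,798 / 136,931 = 9.35%.
Labor force participation rate = 136,931 / 239,343 = 57.21%.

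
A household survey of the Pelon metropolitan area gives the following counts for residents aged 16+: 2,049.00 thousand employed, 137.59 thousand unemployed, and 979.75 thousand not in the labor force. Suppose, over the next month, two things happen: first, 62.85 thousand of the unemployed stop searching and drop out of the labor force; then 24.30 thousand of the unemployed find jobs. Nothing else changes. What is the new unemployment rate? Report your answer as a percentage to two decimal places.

New unemployment rate ≈ 2.38%.

Initially, labor force = 2,049.00 + 137.59 = 2,186.59 thousand, so u = 137.59/2,186.59 = 6.29%.
After the first change, unemployed and labor force both fall by 62.85 → E = 2,049.00, U = 74.74, labor force = 2,123.74 thousand.
After the second change, unemployed falls and employed rises by 24.30; labor force unchanged → E = 2,073.30, U = 50.44, labor force = 2,123.74 thousand.
New unemployment rate = 50.44 / 2,123.74 = 2.38%.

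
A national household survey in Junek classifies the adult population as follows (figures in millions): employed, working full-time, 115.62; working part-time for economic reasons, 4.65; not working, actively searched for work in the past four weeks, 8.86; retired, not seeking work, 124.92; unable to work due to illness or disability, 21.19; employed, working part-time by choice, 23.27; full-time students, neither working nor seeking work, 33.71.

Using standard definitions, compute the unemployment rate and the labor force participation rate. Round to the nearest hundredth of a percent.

Unemployment rate ≈ 5.81%; labor force participation rate ≈ 45.87%.

Employed = 115.62 + 4.65 + 23.27 = 143.54 million (anyone who worked, including part-time for economic reasons, counts as employed).
Unemployed = 8.86 million.
Labor force = 143.54 + 8.86 = 152.40 million.
Not in labor force = 124.92 + 21.19 + 33.71 = 179.82 million (those not working and not actively searching are outside the labor force).
Civilian working-age population = 152.40 + 179.82 = 332.22 million.
Unemployment rate = 8.86 / 152.40 = 5.81%.
Labor force participation rate = 152.40 / 332.22 = 45.87%.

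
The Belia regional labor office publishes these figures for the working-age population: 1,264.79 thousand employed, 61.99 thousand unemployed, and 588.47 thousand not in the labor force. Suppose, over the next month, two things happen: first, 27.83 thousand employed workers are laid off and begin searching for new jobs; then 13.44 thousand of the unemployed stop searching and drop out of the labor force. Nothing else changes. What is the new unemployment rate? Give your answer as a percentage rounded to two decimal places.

Initially, labor force = 1,264.79 + 61.99 = 1,326.78 thousand, so u = 61.99/1,326.78 = 4.67%.
After the first change, employed falls and unemployed rises by 27.83; labor force unchanged → E = 1,236.96, U = 89.82, labor force = 1,326.78 thousand.
After the second change, unemployed and labor force both fall by 13.44 → E = 1,236.96, U = 76.38, labor force = 1,313.34 thousand.
New unemployment rate = 76.38 / 1,313.34 = 5.82%.

New unemployment rate ≈ 5.82%.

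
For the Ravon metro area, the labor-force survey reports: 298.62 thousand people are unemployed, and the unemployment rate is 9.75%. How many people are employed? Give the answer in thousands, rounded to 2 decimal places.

About 2,764.15 thousand are employed.

Labor force = U / u = 298.62 / 0.0975 ≈ 3,062.77 thousand.
Employed = labor force − unemployed = 3,062.77 − 298.62 = 2,764.15 thousand.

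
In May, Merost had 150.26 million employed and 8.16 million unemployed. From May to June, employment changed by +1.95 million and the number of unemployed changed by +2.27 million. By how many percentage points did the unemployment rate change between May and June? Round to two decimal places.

The unemployment rate changed by +1.26 percentage points.

May: labor force = 150.26 + 8.16 = 158.42; u = 8.16/158.42 = 5.15%.
June: labor force = 152.21 + 10.43 = 162.64; u = 10.43/162.64 = 6.41%.
Change = 6.41% − 5.15% = +1.26 pp.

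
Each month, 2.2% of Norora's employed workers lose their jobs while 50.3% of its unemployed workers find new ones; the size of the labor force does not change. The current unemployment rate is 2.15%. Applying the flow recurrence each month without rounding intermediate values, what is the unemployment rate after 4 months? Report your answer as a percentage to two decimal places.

Unemployment rate after four months ≈ 4.09%.

With a fixed labor force, u_{t+1} = u_t + s·(1−u_t) − f·u_t = u_t·(1−s−f) + s.
Here 1−s−f = 0.475 and s = 0.022.
u_1 = 0.021500 × 0.475 + 0.022 = 0.032212.
u_2 = 0.032212 × 0.475 + 0.022 = 0.037301.
u_3 = 0.037301 × 0.475 + 0.022 = 0.039718.
u_4 = 0.039718 × 0.475 + 0.022 = 0.040866.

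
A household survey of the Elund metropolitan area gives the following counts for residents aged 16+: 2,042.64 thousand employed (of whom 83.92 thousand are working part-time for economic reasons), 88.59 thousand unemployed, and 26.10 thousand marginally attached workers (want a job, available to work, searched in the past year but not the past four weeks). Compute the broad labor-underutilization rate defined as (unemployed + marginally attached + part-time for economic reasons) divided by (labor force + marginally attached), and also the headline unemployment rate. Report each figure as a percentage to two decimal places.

Labor force = 2,042.64 + 88.59 = 2,131.23 thousand.
Numerator = 88.59 + 26.10 + 83.92 = 198.61 thousand.
Denominator = 2,131.23 + 26.10 = 2,157.33 thousand.
Broad rate = 198.61 / 2,157.33 = 9.21%.
Headline unemployment rate = 88.59 / 2,131.23 = 4.16%.

Broad underutilization rate ≈ 9.21%; headline unemployment rate ≈ 4.16%.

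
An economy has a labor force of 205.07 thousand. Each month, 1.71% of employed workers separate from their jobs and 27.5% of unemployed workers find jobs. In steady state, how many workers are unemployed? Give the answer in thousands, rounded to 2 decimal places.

Steady-state unemployment rate u* = s/(s+f) = 1.71/(1.71+27.5) = 0.058542.
Unemployed = u* × labor force = 0.058542 × 205.07 ≈ 12.01 thousand.

About 12.01 thousand are unemployed in steady state.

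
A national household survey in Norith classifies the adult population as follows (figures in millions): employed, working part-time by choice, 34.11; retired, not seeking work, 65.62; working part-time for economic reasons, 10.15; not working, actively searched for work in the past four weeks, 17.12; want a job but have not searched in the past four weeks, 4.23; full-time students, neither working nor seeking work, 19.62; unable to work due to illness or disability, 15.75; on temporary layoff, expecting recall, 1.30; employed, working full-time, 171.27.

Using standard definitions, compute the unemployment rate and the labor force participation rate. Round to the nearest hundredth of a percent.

Unemployment rate ≈ 7.87%; labor force participation rate ≈ 68.98%.

Employed = 34.11 + 10.15 + 171.27 = 215.53 million (anyone who worked, including part-time for economic reasons, counts as employed).
Unemployed = 17.12 + 1.30 = 18.42 million (jobless and actively searching, or on temporary layoff).
Labor force = 215.53 + 18.42 = 233.95 million.
Not in labor force = 65.62 + 4.23 + 19.62 + 15.75 = 105.22 million (those not working and not actively searching are outside the labor force — including those who want a job but have given up searching).
Civilian working-age population = 233.95 + 105.22 = 339.17 million.
Unemployment rate = 18.42 / 233.95 = 7.87%.
Labor force participation rate = 233.95 / 339.17 = 68.98%.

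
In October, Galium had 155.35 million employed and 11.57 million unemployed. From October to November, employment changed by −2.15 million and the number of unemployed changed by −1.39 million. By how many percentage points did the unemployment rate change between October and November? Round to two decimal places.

October: labor force = 155.35 + 11.57 = 166.92; u = 11.57/166.92 = 6.93%.
November: labor force = 153.20 + 10.18 = 163.38; u = 10.18/163.38 = 6.23%.
Change = 6.23% − 6.93% = −0.70 pp.

The unemployment rate changed by −0.70 percentage points.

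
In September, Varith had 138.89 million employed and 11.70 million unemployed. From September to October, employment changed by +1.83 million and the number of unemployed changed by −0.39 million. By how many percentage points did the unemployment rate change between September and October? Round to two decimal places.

The unemployment rate changed by −0.33 percentage points.

September: labor force = 138.89 + 11.70 = 150.59; u = 11.70/150.59 = 7.77%.
October: labor force = 140.72 + 11.31 = 152.03; u = 11.31/152.03 = 7.44%.
Change = 7.44% − 7.77% = −0.33 pp.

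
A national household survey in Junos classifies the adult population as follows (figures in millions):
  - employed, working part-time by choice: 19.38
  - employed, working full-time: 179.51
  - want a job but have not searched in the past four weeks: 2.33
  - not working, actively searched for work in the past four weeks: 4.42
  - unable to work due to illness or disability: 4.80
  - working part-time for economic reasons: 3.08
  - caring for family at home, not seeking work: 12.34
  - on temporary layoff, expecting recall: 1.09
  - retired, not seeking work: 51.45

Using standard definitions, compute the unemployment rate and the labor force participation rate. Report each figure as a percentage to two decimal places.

Unemployment rate ≈ 2.66%; labor force participation rate ≈ 74.53%.

Employed = 19.38 + 179.51 + 3.08 = 201.97 million (anyone who worked, including part-time for economic reasons, counts as employed).
Unemployed = 4.42 + 1.09 = 5.51 million (jobless and actively searching, or on temporary layoff).
Labor force = 201.97 + 5.51 = 207.48 million.
Not in labor force = 2.33 + 4.80 + 12.34 + 51.45 = 70.92 million (those not working and not actively searching are outside the labor force — including those who want a job but have given up searching).
Civilian working-age population = 207.48 + 70.92 = 278.40 million.
Unemployment rate = 5.51 / 207.48 = 2.66%.
Labor force participation rate = 207.48 / 278.40 = 74.53%.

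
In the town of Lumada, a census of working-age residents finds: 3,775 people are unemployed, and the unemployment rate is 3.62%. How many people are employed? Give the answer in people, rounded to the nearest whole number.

Labor force = U / u = 3,775 / 0.0362 ≈ 104,282.
Employed = labor force − unemployed = 104,282 − 3,775 = 100,507.

About 100,507 are employed.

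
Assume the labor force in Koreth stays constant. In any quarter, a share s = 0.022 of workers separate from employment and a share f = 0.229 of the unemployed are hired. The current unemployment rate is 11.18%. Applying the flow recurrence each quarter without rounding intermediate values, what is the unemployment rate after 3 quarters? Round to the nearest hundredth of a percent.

Unemployment rate after three quarters ≈ 9.78%.

With a fixed labor force, u_{t+1} = u_t + s·(1−u_t) − f·u_t = u_t·(1−s−f) + s.
Here 1−s−f = 0.749 and s = 0.022.
u_1 = 0.111800 × 0.749 + 0.022 = 0.105738.
u_2 = 0.105738 × 0.749 + 0.022 = 0.101198.
u_3 = 0.101198 × 0.749 + 0.022 = 0.097797.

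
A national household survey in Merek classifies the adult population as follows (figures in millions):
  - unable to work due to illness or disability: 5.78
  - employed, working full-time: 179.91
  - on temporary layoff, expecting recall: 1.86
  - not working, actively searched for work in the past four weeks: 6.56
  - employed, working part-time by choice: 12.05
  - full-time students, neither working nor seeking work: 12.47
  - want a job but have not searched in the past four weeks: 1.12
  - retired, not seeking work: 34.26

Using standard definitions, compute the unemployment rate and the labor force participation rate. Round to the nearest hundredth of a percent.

Unemployment rate ≈ 4.20%; labor force participation rate ≈ 78.89%.

Employed = 179.91 + 12.05 = 191.96 million.
Unemployed = 1.86 + 6.56 = 8.42 million (jobless and actively searching, or on temporary layoff).
Labor force = 191.96 + 8.42 = 200.38 million.
Not in labor force = 5.78 + 12.47 + 1.12 + 34.26 = 53.63 million (those not working and not actively searching are outside the labor force — including those who want a job but have given up searching).
Civilian working-age population = 200.38 + 53.63 = 254.01 million.
Unemployment rate = 8.42 / 200.38 = 4.20%.
Labor force participation rate = 200.38 / 254.01 = 78.89%.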